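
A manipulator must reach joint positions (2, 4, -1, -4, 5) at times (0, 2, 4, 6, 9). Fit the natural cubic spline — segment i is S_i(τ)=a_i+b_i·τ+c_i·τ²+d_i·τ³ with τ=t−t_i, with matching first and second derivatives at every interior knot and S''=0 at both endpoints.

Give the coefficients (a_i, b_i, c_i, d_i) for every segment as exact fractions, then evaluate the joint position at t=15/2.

  seg 0: a=2 b=138/71 c=0 d=-67/284
  seg 1: a=4 b=-63/71 c=-201/142 d=173/568
  seg 2: a=-1 b=-411/142 c=117/284 d=81/568
  seg 3: a=-4 b=33/71 c=90/71 d=-10/71
S(15/2) = -263/284

Δ: Δ0=1, Δ1=-5/2, Δ2=-3/2, Δ3=3
row 1: diag=8, rhs=-21; c'=1/4, d'=-21/8
row 2: denom=8−2·1/4=15/2; d'=(6−2·-21/8)/(15/2)=3/2
row 3: denom=10−2·4/15=142/15; d'=(27−2·3/2)/(142/15)=180/71
back: M3=180/71
back: M2=3/2−4/15·180/71=117/142
back: M1=-21/8−1/4·117/142=-201/71
M: M0=0, M1=-201/71, M2=117/142, M3=180/71, M4=0
seg 0: a=2, c=M0/2=0, d=(M1−M0)/(6·2)=-67/284, b=Δ0−h0·(2M0+M1)/6=138/71
seg 1: a=4, c=M1/2=-201/142, d=(M2−M1)/(6·2)=173/568, b=Δ1−h1·(2M1+M2)/6=-63/71
seg 2: a=-1, c=M2/2=117/284, d=(M3−M2)/(6·2)=81/568, b=Δ2−h2·(2M2+M3)/6=-411/142
seg 3: a=-4, c=M3/2=90/71, d=(M4−M3)/(6·3)=-10/71, b=Δ3−h3·(2M3+M4)/6=33/71
t_q=15/2 → seg 3, τ=3/2; S=-4+33/71·τ+90/71·τ²+-10/71·τ³=-263/284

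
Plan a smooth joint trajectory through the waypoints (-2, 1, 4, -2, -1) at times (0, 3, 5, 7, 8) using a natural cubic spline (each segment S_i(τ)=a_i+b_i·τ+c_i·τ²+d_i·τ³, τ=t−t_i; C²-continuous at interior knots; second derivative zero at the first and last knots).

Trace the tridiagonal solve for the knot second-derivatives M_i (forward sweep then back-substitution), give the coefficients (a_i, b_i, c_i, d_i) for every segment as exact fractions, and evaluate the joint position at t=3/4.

Δ: Δ0=1, Δ1=3/2, Δ2=-3, Δ3=1
row 1: diag=10, rhs=3; c'=1/5, d'=3/10
row 2: denom=8−2·1/5=38/5; d'=(-27−2·3/10)/(38/5)=-69/19
row 3: denom=6−2·5/19=104/19; d'=(24−2·-69/19)/(104/19)=297/52
back: M3=297/52
back: M2=-69/19−5/19·297/52=-267/52
back: M1=3/10−1/5·-267/52=69/52
M: M0=0, M1=69/52, M2=-267/52, M3=297/52, M4=0
seg 0: a=-2, c=M0/2=0, d=(M1−M0)/(6·3)=23/312, b=Δ0−h0·(2M0+M1)/6=35/104
seg 1: a=1, c=M1/2=69/104, d=(M2−M1)/(6·2)=-7/13, b=Δ1−h1·(2M1+M2)/6=121/52
seg 2: a=4, c=M2/2=-267/104, d=(M3−M2)/(6·2)=47/52, b=Δ2−h2·(2M2+M3)/6=-77/52
seg 3: a=-2, c=M3/2=297/104, d=(M4−M3)/(6·1)=-99/104, b=Δ3−h3·(2M3+M4)/6=-47/52
t_q=3/4 → seg 0, τ=3/4; S=-2+35/104·τ+0·τ²+23/312·τ³=-11425/6656

  seg 0: a=-2 b=35/104 c=0 d=23/312
  seg 1: a=1 b=121/52 c=69/104 d=-7/13
  seg 2: a=4 b=-77/52 c=-267/104 d=47/52
  seg 3: a=-2 b=-47/52 c=297/104 d=-99/104
S(3/4) = -11425/6656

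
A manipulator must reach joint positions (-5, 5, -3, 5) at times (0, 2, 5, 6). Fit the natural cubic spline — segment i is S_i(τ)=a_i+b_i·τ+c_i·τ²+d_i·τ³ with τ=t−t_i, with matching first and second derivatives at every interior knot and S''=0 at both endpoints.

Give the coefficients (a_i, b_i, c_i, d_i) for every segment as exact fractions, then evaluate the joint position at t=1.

  seg 0: a=-5 b=1625/213 c=0 d=-140/213
  seg 1: a=5 b=-55/213 c=-280/71 d=223/213
  seg 2: a=-3 b=926/213 c=389/71 d=-389/213
S(1) = 140/71

Δ: Δ0=5, Δ1=-8/3, Δ2=8
row 1: diag=10, rhs=-46; c'=3/10, d'=-23/5
row 2: denom=8−3·3/10=71/10; d'=(64−3·-23/5)/(71/10)=778/71
back: M2=778/71
back: M1=-23/5−3/10·778/71=-560/71
M: M0=0, M1=-560/71, M2=778/71, M3=0
seg 0: a=-5, c=M0/2=0, d=(M1−M0)/(6·2)=-140/213, b=Δ0−h0·(2M0+M1)/6=1625/213
seg 1: a=5, c=M1/2=-280/71, d=(M2−M1)/(6·3)=223/213, b=Δ1−h1·(2M1+M2)/6=-55/213
seg 2: a=-3, c=M2/2=389/71, d=(M3−M2)/(6·1)=-389/213, b=Δ2−h2·(2M2+M3)/6=926/213
t_q=1 → seg 0, τ=1; S=-5+1625/213·τ+0·τ²+-140/213·τ³=140/71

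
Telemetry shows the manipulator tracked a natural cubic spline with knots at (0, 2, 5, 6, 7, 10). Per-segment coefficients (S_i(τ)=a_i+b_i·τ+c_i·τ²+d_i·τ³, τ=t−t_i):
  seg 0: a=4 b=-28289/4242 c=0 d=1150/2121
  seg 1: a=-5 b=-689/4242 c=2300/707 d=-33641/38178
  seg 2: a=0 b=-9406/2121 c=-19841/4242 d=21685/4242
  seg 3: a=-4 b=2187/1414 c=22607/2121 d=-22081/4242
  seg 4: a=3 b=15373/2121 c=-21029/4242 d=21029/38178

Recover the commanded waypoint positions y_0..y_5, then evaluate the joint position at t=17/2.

y_0=4 y_1=-5 y_2=0 y_3=-4 y_4=3 y_5=-5
S(17/2) = 51775/11312

y_0 = S_0(0) = a_0 = 4
y_1 = S_1(0) = a_1 = -5
y_2 = S_2(0) = a_2 = 0
y_3 = S_3(0) = a_3 = -4
y_4 = S_4(0) = a_4 = 3
y_5 = S_4(3) = -5
t_q=17/2 is in segment 4 (τ=3/2); S_4(τ)=51775/11312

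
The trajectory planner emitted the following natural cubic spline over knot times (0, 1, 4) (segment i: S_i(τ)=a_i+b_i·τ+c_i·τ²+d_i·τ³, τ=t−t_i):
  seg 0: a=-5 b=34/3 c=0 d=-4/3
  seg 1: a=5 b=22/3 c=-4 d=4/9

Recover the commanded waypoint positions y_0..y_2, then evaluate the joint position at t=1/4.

y_0 = S_0(0) = a_0 = -5
y_1 = S_1(0) = a_1 = 5
y_2 = S_1(3) = 3
t_q=1/4 is in segment 0 (τ=1/4); S_0(τ)=-35/16

y_0=-5 y_1=5 y_2=3
S(1/4) = -35/16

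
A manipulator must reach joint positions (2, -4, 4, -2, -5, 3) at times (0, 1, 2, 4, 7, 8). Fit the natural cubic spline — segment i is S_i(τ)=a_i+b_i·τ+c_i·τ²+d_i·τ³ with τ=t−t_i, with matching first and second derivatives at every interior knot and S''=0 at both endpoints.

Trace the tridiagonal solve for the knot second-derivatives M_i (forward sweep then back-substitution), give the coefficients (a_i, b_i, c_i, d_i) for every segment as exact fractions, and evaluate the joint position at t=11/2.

  seg 0: a=2 b=-3061/301 c=0 d=1255/301
  seg 1: a=-4 b=704/301 c=3765/301 d=-2061/301
  seg 2: a=4 b=293/43 c=-2418/301 d=941/602
  seg 3: a=-2 b=-1975/301 c=405/301 d=51/301
  seg 4: a=-5 b=1832/301 c=864/301 d=-288/301
S(11/2) = -19849/2408

Δ: Δ0=-6, Δ1=8, Δ2=-3, Δ3=-1, Δ4=8
row 1: diag=4, rhs=84; c'=1/4, d'=21
row 2: denom=6−1·1/4=23/4; d'=(-66−1·21)/(23/4)=-348/23
row 3: denom=10−2·8/23=214/23; d'=(12−2·-348/23)/(214/23)=486/107
row 4: denom=8−3·69/214=1505/214; d'=(54−3·486/107)/(1505/214)=1728/301
back: M4=1728/301
back: M3=486/107−69/214·1728/301=810/301
back: M2=-348/23−8/23·810/301=-4836/301
back: M1=21−1/4·-4836/301=7530/301
M: M0=0, M1=7530/301, M2=-4836/301, M3=810/301, M4=1728/301, M5=0
seg 0: a=2, c=M0/2=0, d=(M1−M0)/(6·1)=1255/301, b=Δ0−h0·(2M0+M1)/6=-3061/301
seg 1: a=-4, c=M1/2=3765/301, d=(M2−M1)/(6·1)=-2061/301, b=Δ1−h1·(2M1+M2)/6=704/301
seg 2: a=4, c=M2/2=-2418/301, d=(M3−M2)/(6·2)=941/602, b=Δ2−h2·(2M2+M3)/6=293/43
seg 3: a=-2, c=M3/2=405/301, d=(M4−M3)/(6·3)=51/301, b=Δ3−h3·(2M3+M4)/6=-1975/301
seg 4: a=-5, c=M4/2=864/301, d=(M5−M4)/(6·1)=-288/301, b=Δ4−h4·(2M4+M5)/6=1832/301
t_q=11/2 → seg 3, τ=3/2; S=-2+-1975/301·τ+405/301·τ²+51/301·τ³=-19849/2408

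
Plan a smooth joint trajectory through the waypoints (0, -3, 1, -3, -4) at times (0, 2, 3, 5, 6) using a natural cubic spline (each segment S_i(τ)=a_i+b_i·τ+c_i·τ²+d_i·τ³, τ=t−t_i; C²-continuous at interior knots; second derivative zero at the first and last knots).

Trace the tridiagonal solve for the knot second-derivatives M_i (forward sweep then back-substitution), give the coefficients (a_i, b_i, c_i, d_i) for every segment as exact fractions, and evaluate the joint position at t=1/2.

  seg 0: a=0 b=-707/186 c=0 d=107/186
  seg 1: a=-3 b=577/186 c=107/31 d=-475/186
  seg 2: a=1 b=218/93 c=-261/62 d=379/372
  seg 3: a=-3 b=-211/93 c=59/31 d=-59/93
S(1/2) = -907/496

Δ: Δ0=-3/2, Δ1=4, Δ2=-2, Δ3=-1
row 1: diag=6, rhs=33; c'=1/6, d'=11/2
row 2: denom=6−1·1/6=35/6; d'=(-36−1·11/2)/(35/6)=-249/35
row 3: denom=6−2·12/35=186/35; d'=(6−2·-249/35)/(186/35)=118/31
back: M3=118/31
back: M2=-249/35−12/35·118/31=-261/31
back: M1=11/2−1/6·-261/31=214/31
M: M0=0, M1=214/31, M2=-261/31, M3=118/31, M4=0
seg 0: a=0, c=M0/2=0, d=(M1−M0)/(6·2)=107/186, b=Δ0−h0·(2M0+M1)/6=-707/186
seg 1: a=-3, c=M1/2=107/31, d=(M2−M1)/(6·1)=-475/186, b=Δ1−h1·(2M1+M2)/6=577/186
seg 2: a=1, c=M2/2=-261/62, d=(M3−M2)/(6·2)=379/372, b=Δ2−h2·(2M2+M3)/6=218/93
seg 3: a=-3, c=M3/2=59/31, d=(M4−M3)/(6·1)=-59/93, b=Δ3−h3·(2M3+M4)/6=-211/93
t_q=1/2 → seg 0, τ=1/2; S=0+-707/186·τ+0·τ²+107/186·τ³=-907/496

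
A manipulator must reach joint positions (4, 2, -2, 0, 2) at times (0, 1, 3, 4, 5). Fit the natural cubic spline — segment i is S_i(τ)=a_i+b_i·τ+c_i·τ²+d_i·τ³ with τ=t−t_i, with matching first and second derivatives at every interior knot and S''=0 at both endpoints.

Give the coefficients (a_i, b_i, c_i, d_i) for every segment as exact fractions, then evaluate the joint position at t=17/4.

Δ: Δ0=-2, Δ1=-2, Δ2=2, Δ3=2
row 1: diag=6, rhs=0; c'=1/3, d'=0
row 2: denom=6−2·1/3=16/3; d'=(24−2·0)/(16/3)=9/2
row 3: denom=4−1·3/16=61/16; d'=(0−1·9/2)/(61/16)=-72/61
back: M3=-72/61
back: M2=9/2−3/16·-72/61=288/61
back: M1=0−1/3·288/61=-96/61
M: M0=0, M1=-96/61, M2=288/61, M3=-72/61, M4=0
seg 0: a=4, c=M0/2=0, d=(M1−M0)/(6·1)=-16/61, b=Δ0−h0·(2M0+M1)/6=-106/61
seg 1: a=2, c=M1/2=-48/61, d=(M2−M1)/(6·2)=32/61, b=Δ1−h1·(2M1+M2)/6=-154/61
seg 2: a=-2, c=M2/2=144/61, d=(M3−M2)/(6·1)=-60/61, b=Δ2−h2·(2M2+M3)/6=38/61
seg 3: a=0, c=M3/2=-36/61, d=(M4−M3)/(6·1)=12/61, b=Δ3−h3·(2M3+M4)/6=146/61
t_q=17/4 → seg 3, τ=1/4; S=0+146/61·τ+-36/61·τ²+12/61·τ³=551/976

  seg 0: a=4 b=-106/61 c=0 d=-16/61
  seg 1: a=2 b=-154/61 c=-48/61 d=32/61
  seg 2: a=-2 b=38/61 c=144/61 d=-60/61
  seg 3: a=0 b=146/61 c=-36/61 d=12/61
S(17/4) = 551/976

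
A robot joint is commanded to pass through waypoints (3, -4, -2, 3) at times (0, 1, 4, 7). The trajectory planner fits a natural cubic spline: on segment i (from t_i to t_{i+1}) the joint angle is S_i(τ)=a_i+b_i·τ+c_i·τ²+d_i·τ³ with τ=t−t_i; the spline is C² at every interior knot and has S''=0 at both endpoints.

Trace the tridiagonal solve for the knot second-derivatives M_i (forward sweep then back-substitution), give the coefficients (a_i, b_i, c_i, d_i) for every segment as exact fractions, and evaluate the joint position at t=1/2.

  seg 0: a=3 b=-698/87 c=0 d=89/87
  seg 1: a=-4 b=-431/87 c=89/29 d=-104/261
  seg 2: a=-2 b=235/87 c=-15/29 d=5/87
S(1/2) = -205/232

Δ: Δ0=-7, Δ1=2/3, Δ2=5/3
row 1: diag=8, rhs=46; c'=3/8, d'=23/4
row 2: denom=12−3·3/8=87/8; d'=(6−3·23/4)/(87/8)=-30/29
back: M2=-30/29
back: M1=23/4−3/8·-30/29=178/29
M: M0=0, M1=178/29, M2=-30/29, M3=0
seg 0: a=3, c=M0/2=0, d=(M1−M0)/(6·1)=89/87, b=Δ0−h0·(2M0+M1)/6=-698/87
seg 1: a=-4, c=M1/2=89/29, d=(M2−M1)/(6·3)=-104/261, b=Δ1−h1·(2M1+M2)/6=-431/87
seg 2: a=-2, c=M2/2=-15/29, d=(M3−M2)/(6·3)=5/87, b=Δ2−h2·(2M2+M3)/6=235/87
t_q=1/2 → seg 0, τ=1/2; S=3+-698/87·τ+0·τ²+89/87·τ³=-205/232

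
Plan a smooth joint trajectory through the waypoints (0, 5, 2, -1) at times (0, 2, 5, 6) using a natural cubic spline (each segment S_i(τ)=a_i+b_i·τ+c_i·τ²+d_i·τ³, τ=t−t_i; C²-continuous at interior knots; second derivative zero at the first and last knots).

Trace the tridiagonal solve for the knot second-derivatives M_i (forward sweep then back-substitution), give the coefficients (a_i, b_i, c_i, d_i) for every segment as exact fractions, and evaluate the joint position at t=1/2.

Δ: Δ0=5/2, Δ1=-1, Δ2=-3
row 1: diag=10, rhs=-21; c'=3/10, d'=-21/10
row 2: denom=8−3·3/10=71/10; d'=(-12−3·-21/10)/(71/10)=-57/71
back: M2=-57/71
back: M1=-21/10−3/10·-57/71=-132/71
M: M0=0, M1=-132/71, M2=-57/71, M3=0
seg 0: a=0, c=M0/2=0, d=(M1−M0)/(6·2)=-11/71, b=Δ0−h0·(2M0+M1)/6=443/142
seg 1: a=5, c=M1/2=-66/71, d=(M2−M1)/(6·3)=25/426, b=Δ1−h1·(2M1+M2)/6=179/142
seg 2: a=2, c=M2/2=-57/142, d=(M3−M2)/(6·1)=19/142, b=Δ2−h2·(2M2+M3)/6=-194/71
t_q=1/2 → seg 0, τ=1/2; S=0+443/142·τ+0·τ²+-11/71·τ³=875/568

  seg 0: a=0 b=443/142 c=0 d=-11/71
  seg 1: a=5 b=179/142 c=-66/71 d=25/426
  seg 2: a=2 b=-194/71 c=-57/142 d=19/142
S(1/2) = 875/568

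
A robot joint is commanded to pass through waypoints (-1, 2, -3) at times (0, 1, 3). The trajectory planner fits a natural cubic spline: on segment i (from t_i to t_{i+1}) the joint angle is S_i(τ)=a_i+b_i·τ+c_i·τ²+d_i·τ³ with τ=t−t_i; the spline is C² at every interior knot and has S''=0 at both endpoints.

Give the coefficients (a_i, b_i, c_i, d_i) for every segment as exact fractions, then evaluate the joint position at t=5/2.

Δ: Δ0=3, Δ1=-5/2
row 1: diag=6, rhs=-33; c'=1/3, d'=-11/2
back: M1=-11/2
M: M0=0, M1=-11/2, M2=0
seg 0: a=-1, c=M0/2=0, d=(M1−M0)/(6·1)=-11/12, b=Δ0−h0·(2M0+M1)/6=47/12
seg 1: a=2, c=M1/2=-11/4, d=(M2−M1)/(6·2)=11/24, b=Δ1−h1·(2M1+M2)/6=7/6
t_q=5/2 → seg 1, τ=3/2; S=2+7/6·τ+-11/4·τ²+11/24·τ³=-57/64

  seg 0: a=-1 b=47/12 c=0 d=-11/12
  seg 1: a=2 b=7/6 c=-11/4 d=11/24
S(5/2) = -57/64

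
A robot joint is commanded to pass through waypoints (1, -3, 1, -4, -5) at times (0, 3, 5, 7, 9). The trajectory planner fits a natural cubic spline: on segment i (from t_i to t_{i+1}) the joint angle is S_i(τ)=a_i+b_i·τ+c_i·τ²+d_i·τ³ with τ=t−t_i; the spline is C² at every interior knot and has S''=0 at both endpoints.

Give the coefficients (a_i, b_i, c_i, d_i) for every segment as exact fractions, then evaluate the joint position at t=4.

Δ: Δ0=-4/3, Δ1=2, Δ2=-5/2, Δ3=-1/2
row 1: diag=10, rhs=20; c'=1/5, d'=2
row 2: denom=8−2·1/5=38/5; d'=(-27−2·2)/(38/5)=-155/38
row 3: denom=8−2·5/19=142/19; d'=(12−2·-155/38)/(142/19)=383/142
back: M3=383/142
back: M2=-155/38−5/19·383/142=-340/71
back: M1=2−1/5·-340/71=210/71
M: M0=0, M1=210/71, M2=-340/71, M3=383/142, M4=0
seg 0: a=1, c=M0/2=0, d=(M1−M0)/(6·3)=35/213, b=Δ0−h0·(2M0+M1)/6=-599/213
seg 1: a=-3, c=M1/2=105/71, d=(M2−M1)/(6·2)=-275/426, b=Δ1−h1·(2M1+M2)/6=346/213
seg 2: a=1, c=M2/2=-170/71, d=(M3−M2)/(6·2)=1063/1704, b=Δ2−h2·(2M2+M3)/6=-44/213
seg 3: a=-4, c=M3/2=383/284, d=(M4−M3)/(6·2)=-383/1704, b=Δ3−h3·(2M3+M4)/6=-979/426
t_q=4 → seg 1, τ=1; S=-3+346/213·τ+105/71·τ²+-275/426·τ³=-77/142

  seg 0: a=1 b=-599/213 c=0 d=35/213
  seg 1: a=-3 b=346/213 c=105/71 d=-275/426
  seg 2: a=1 b=-44/213 c=-170/71 d=1063/1704
  seg 3: a=-4 b=-979/426 c=383/284 d=-383/1704
S(4) = -77/142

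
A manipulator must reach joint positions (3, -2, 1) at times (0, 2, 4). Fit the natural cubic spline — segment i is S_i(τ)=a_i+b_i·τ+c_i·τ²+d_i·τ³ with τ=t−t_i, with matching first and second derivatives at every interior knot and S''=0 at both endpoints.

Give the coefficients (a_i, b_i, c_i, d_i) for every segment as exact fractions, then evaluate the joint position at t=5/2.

  seg 0: a=3 b=-7/2 c=0 d=1/4
  seg 1: a=-2 b=-1/2 c=3/2 d=-1/4
S(5/2) = -61/32

Δ: Δ0=-5/2, Δ1=3/2
row 1: diag=8, rhs=24; c'=1/4, d'=3
back: M1=3
M: M0=0, M1=3, M2=0
seg 0: a=3, c=M0/2=0, d=(M1−M0)/(6·2)=1/4, b=Δ0−h0·(2M0+M1)/6=-7/2
seg 1: a=-2, c=M1/2=3/2, d=(M2−M1)/(6·2)=-1/4, b=Δ1−h1·(2M1+M2)/6=-1/2
t_q=5/2 → seg 1, τ=1/2; S=-2+-1/2·τ+3/2·τ²+-1/4·τ³=-61/32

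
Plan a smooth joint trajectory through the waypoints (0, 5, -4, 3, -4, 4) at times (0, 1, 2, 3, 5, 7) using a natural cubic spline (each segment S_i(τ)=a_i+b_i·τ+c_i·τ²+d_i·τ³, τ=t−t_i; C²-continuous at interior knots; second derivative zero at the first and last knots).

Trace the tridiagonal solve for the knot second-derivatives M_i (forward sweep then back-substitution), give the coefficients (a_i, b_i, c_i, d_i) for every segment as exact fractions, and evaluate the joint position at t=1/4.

  seg 0: a=0 b=6295/628 c=0 d=-3155/628
  seg 1: a=5 b=-1585/314 c=-9465/628 d=6983/628
  seg 2: a=-4 b=-1151/628 c=2871/157 d=-5937/628
  seg 3: a=3 b=2003/314 c=-6327/628 d=3225/1256
  seg 4: a=-4 b=-488/157 c=837/157 d=-279/314
S(1/4) = 97565/40192

Δ: Δ0=5, Δ1=-9, Δ2=7, Δ3=-7/2, Δ4=4
row 1: diag=4, rhs=-84; c'=1/4, d'=-21
row 2: denom=4−1·1/4=15/4; d'=(96−1·-21)/(15/4)=156/5
row 3: denom=6−1·4/15=86/15; d'=(-63−1·156/5)/(86/15)=-1413/86
row 4: denom=8−2·15/43=314/43; d'=(45−2·-1413/86)/(314/43)=1674/157
back: M4=1674/157
back: M3=-1413/86−15/43·1674/157=-6327/314
back: M2=156/5−4/15·-6327/314=5742/157
back: M1=-21−1/4·5742/157=-9465/314
M: M0=0, M1=-9465/314, M2=5742/157, M3=-6327/314, M4=1674/157, M5=0
seg 0: a=0, c=M0/2=0, d=(M1−M0)/(6·1)=-3155/628, b=Δ0−h0·(2M0+M1)/6=6295/628
seg 1: a=5, c=M1/2=-9465/628, d=(M2−M1)/(6·1)=6983/628, b=Δ1−h1·(2M1+M2)/6=-1585/314
seg 2: a=-4, c=M2/2=2871/157, d=(M3−M2)/(6·1)=-5937/628, b=Δ2−h2·(2M2+M3)/6=-1151/628
seg 3: a=3, c=M3/2=-6327/628, d=(M4−M3)/(6·2)=3225/1256, b=Δ3−h3·(2M3+M4)/6=2003/314
seg 4: a=-4, c=M4/2=837/157, d=(M5−M4)/(6·2)=-279/314, b=Δ4−h4·(2M4+M5)/6=-488/157
t_q=1/4 → seg 0, τ=1/4; S=0+6295/628·τ+0·τ²+-3155/628·τ³=97565/40192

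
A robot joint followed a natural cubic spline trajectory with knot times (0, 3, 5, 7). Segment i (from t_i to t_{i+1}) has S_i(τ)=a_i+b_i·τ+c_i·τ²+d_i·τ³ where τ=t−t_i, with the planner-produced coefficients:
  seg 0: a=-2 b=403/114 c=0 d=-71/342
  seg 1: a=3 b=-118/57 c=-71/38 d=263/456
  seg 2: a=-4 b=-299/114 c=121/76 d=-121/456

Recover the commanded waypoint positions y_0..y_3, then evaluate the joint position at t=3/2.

y_0 = S_0(0) = a_0 = -2
y_1 = S_1(0) = a_1 = 3
y_2 = S_2(0) = a_2 = -4
y_3 = S_2(2) = -5
t_q=3/2 is in segment 0 (τ=3/2); S_0(τ)=791/304

y_0=-2 y_1=3 y_2=-4 y_3=-5
S(3/2) = 791/304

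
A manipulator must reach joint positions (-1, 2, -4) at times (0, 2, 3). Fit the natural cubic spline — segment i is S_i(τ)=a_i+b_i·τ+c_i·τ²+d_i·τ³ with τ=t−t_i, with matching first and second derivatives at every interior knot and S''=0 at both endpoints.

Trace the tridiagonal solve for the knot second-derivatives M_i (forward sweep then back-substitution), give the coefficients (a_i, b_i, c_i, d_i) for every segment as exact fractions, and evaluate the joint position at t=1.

Δ: Δ0=3/2, Δ1=-6
row 1: diag=6, rhs=-45; c'=1/6, d'=-15/2
back: M1=-15/2
M: M0=0, M1=-15/2, M2=0
seg 0: a=-1, c=M0/2=0, d=(M1−M0)/(6·2)=-5/8, b=Δ0−h0·(2M0+M1)/6=4
seg 1: a=2, c=M1/2=-15/4, d=(M2−M1)/(6·1)=5/4, b=Δ1−h1·(2M1+M2)/6=-7/2
t_q=1 → seg 0, τ=1; S=-1+4·τ+0·τ²+-5/8·τ³=19/8

  seg 0: a=-1 b=4 c=0 d=-5/8
  seg 1: a=2 b=-7/2 c=-15/4 d=5/4
S(1) = 19/8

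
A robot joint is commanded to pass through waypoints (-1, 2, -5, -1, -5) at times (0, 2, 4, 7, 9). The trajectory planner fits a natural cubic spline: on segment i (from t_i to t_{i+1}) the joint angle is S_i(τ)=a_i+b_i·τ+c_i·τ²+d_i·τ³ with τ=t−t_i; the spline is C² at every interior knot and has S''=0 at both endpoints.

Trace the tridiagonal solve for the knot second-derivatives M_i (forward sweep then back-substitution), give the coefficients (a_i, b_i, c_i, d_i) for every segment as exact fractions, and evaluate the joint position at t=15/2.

  seg 0: a=-1 b=3263/1032 c=0 d=-1715/4128
  seg 1: a=2 b=-941/516 c=-1715/688 d=3415/4128
  seg 2: a=-5 b=-1927/1032 c=425/172 d=-161/344
  seg 3: a=-1 b=83/258 c=-599/344 d=599/2064
S(15/2) = -6815/5504

Δ: Δ0=3/2, Δ1=-7/2, Δ2=4/3, Δ3=-2
row 1: diag=8, rhs=-30; c'=1/4, d'=-15/4
row 2: denom=10−2·1/4=19/2; d'=(29−2·-15/4)/(19/2)=73/19
row 3: denom=10−3·6/19=172/19; d'=(-20−3·73/19)/(172/19)=-599/172
back: M3=-599/172
back: M2=73/19−6/19·-599/172=425/86
back: M1=-15/4−1/4·425/86=-1715/344
M: M0=0, M1=-1715/344, M2=425/86, M3=-599/172, M4=0
seg 0: a=-1, c=M0/2=0, d=(M1−M0)/(6·2)=-1715/4128, b=Δ0−h0·(2M0+M1)/6=3263/1032
seg 1: a=2, c=M1/2=-1715/688, d=(M2−M1)/(6·2)=3415/4128, b=Δ1−h1·(2M1+M2)/6=-941/516
seg 2: a=-5, c=M2/2=425/172, d=(M3−M2)/(6·3)=-161/344, b=Δ2−h2·(2M2+M3)/6=-1927/1032
seg 3: a=-1, c=M3/2=-599/344, d=(M4−M3)/(6·2)=599/2064, b=Δ3−h3·(2M3+M4)/6=83/258
t_q=15/2 → seg 3, τ=1/2; S=-1+83/258·τ+-599/344·τ²+599/2064·τ³=-6815/5504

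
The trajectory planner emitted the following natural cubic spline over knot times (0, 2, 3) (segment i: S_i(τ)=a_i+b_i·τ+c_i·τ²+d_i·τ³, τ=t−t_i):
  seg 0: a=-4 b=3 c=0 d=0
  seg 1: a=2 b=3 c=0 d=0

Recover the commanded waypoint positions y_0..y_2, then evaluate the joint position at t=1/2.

y_0=-4 y_1=2 y_2=5
S(1/2) = -5/2

y_0 = S_0(0) = a_0 = -4
y_1 = S_1(0) = a_1 = 2
y_2 = S_1(1) = 5
t_q=1/2 is in segment 0 (τ=1/2); S_0(τ)=-5/2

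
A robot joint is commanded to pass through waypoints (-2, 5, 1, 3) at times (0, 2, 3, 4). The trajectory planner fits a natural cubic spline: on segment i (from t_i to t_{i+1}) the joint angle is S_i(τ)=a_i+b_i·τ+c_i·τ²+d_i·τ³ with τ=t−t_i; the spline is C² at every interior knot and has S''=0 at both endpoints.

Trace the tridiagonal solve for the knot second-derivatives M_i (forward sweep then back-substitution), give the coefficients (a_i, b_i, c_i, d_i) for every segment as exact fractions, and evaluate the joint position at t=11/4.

  seg 0: a=-2 b=305/46 c=0 d=-18/23
  seg 1: a=5 b=-127/46 c=-108/23 d=159/46
  seg 2: a=1 b=-41/23 c=261/46 d=-87/46
S(11/4) = 5141/2944

Δ: Δ0=7/2, Δ1=-4, Δ2=2
row 1: diag=6, rhs=-45; c'=1/6, d'=-15/2
row 2: denom=4−1·1/6=23/6; d'=(36−1·-15/2)/(23/6)=261/23
back: M2=261/23
back: M1=-15/2−1/6·261/23=-216/23
M: M0=0, M1=-216/23, M2=261/23, M3=0
seg 0: a=-2, c=M0/2=0, d=(M1−M0)/(6·2)=-18/23, b=Δ0−h0·(2M0+M1)/6=305/46
seg 1: a=5, c=M1/2=-108/23, d=(M2−M1)/(6·1)=159/46, b=Δ1−h1·(2M1+M2)/6=-127/46
seg 2: a=1, c=M2/2=261/46, d=(M3−M2)/(6·1)=-87/46, b=Δ2−h2·(2M2+M3)/6=-41/23
t_q=11/4 → seg 1, τ=3/4; S=5+-127/46·τ+-108/23·τ²+159/46·τ³=5141/2944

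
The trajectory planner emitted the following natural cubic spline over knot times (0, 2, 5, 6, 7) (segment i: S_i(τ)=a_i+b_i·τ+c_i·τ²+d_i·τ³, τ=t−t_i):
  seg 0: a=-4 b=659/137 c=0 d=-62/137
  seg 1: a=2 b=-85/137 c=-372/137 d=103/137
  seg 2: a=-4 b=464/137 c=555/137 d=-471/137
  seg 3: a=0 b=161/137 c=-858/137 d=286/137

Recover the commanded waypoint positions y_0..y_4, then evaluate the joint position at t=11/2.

y_0 = S_0(0) = a_0 = -4
y_1 = S_1(0) = a_1 = 2
y_2 = S_2(0) = a_2 = -4
y_3 = S_3(0) = a_3 = 0
y_4 = S_3(1) = -3
t_q=11/2 is in segment 2 (τ=1/2); S_2(τ)=-1889/1096

y_0=-4 y_1=2 y_2=-4 y_3=0 y_4=-3
S(11/2) = -1889/1096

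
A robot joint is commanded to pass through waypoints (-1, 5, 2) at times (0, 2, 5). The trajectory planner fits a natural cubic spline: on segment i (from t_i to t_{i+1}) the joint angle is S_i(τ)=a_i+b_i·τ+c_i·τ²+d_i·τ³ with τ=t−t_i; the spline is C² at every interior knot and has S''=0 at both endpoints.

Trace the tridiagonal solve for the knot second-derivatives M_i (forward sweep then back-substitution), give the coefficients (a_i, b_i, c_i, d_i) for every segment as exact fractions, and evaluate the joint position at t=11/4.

Δ: Δ0=3, Δ1=-1
row 1: diag=10, rhs=-24; c'=3/10, d'=-12/5
back: M1=-12/5
M: M0=0, M1=-12/5, M2=0
seg 0: a=-1, c=M0/2=0, d=(M1−M0)/(6·2)=-1/5, b=Δ0−h0·(2M0+M1)/6=19/5
seg 1: a=5, c=M1/2=-6/5, d=(M2−M1)/(6·3)=2/15, b=Δ1−h1·(2M1+M2)/6=7/5
t_q=11/4 → seg 1, τ=3/4; S=5+7/5·τ+-6/5·τ²+2/15·τ³=869/160

  seg 0: a=-1 b=19/5 c=0 d=-1/5
  seg 1: a=5 b=7/5 c=-6/5 d=2/15
S(11/4) = 869/160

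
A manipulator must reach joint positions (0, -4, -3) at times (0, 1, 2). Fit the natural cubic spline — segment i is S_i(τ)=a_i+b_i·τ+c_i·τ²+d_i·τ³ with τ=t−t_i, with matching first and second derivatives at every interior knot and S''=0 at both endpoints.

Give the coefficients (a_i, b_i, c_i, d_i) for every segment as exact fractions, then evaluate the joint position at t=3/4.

  seg 0: a=0 b=-21/4 c=0 d=5/4
  seg 1: a=-4 b=-3/2 c=15/4 d=-5/4
S(3/4) = -873/256

Δ: Δ0=-4, Δ1=1
row 1: diag=4, rhs=30; c'=1/4, d'=15/2
back: M1=15/2
M: M0=0, M1=15/2, M2=0
seg 0: a=0, c=M0/2=0, d=(M1−M0)/(6·1)=5/4, b=Δ0−h0·(2M0+M1)/6=-21/4
seg 1: a=-4, c=M1/2=15/4, d=(M2−M1)/(6·1)=-5/4, b=Δ1−h1·(2M1+M2)/6=-3/2
t_q=3/4 → seg 0, τ=3/4; S=0+-21/4·τ+0·τ²+5/4·τ³=-873/256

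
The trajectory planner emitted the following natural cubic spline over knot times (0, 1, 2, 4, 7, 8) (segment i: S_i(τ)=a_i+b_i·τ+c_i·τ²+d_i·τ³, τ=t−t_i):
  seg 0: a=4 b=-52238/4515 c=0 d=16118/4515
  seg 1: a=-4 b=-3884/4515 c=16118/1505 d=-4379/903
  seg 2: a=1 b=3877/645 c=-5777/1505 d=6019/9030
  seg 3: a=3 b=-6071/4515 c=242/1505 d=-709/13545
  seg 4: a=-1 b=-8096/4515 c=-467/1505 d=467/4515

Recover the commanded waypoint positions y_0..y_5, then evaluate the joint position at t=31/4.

y_0=4 y_1=-4 y_2=1 y_3=3 y_4=-1 y_5=-3
S(31/4) = -47693/19264

y_0 = S_0(0) = a_0 = 4
y_1 = S_1(0) = a_1 = -4
y_2 = S_2(0) = a_2 = 1
y_3 = S_3(0) = a_3 = 3
y_4 = S_4(0) = a_4 = -1
y_5 = S_4(1) = -3
t_q=31/4 is in segment 4 (τ=3/4); S_4(τ)=-47693/19264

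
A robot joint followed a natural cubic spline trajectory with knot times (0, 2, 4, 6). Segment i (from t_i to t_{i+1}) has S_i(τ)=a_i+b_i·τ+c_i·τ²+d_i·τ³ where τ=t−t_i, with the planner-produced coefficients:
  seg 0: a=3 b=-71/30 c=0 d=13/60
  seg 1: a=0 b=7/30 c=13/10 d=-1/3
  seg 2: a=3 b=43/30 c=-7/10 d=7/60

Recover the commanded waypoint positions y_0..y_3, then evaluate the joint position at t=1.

y_0=3 y_1=0 y_2=3 y_3=4
S(1) = 17/20

y_0 = S_0(0) = a_0 = 3
y_1 = S_1(0) = a_1 = 0
y_2 = S_2(0) = a_2 = 3
y_3 = S_2(2) = 4
t_q=1 is in segment 0 (τ=1); S_0(τ)=17/20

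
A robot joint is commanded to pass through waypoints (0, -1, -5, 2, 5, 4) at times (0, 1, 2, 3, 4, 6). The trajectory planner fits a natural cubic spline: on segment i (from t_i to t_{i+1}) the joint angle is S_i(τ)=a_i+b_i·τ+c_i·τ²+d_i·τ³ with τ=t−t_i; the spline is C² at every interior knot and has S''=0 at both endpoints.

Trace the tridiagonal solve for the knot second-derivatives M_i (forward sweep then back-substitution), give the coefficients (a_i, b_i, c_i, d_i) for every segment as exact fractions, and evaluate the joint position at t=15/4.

  seg 0: a=0 b=421/642 c=0 d=-1063/642
  seg 1: a=-1 b=-1384/321 c=-1063/214 d=3389/642
  seg 2: a=-5 b=1021/642 c=1163/107 d=-3505/642
  seg 3: a=2 b=2231/321 c=-1179/214 d=1001/642
  seg 4: a=5 b=391/642 c=-89/107 d=89/642
S(15/4) = 65349/13696

Δ: Δ0=-1, Δ1=-4, Δ2=7, Δ3=3, Δ4=-1/2
row 1: diag=4, rhs=-18; c'=1/4, d'=-9/2
row 2: denom=4−1·1/4=15/4; d'=(66−1·-9/2)/(15/4)=94/5
row 3: denom=4−1·4/15=56/15; d'=(-24−1·94/5)/(56/15)=-321/28
row 4: denom=6−1·15/56=321/56; d'=(-21−1·-321/28)/(321/56)=-178/107
back: M4=-178/107
back: M3=-321/28−15/56·-178/107=-1179/107
back: M2=94/5−4/15·-1179/107=2326/107
back: M1=-9/2−1/4·2326/107=-1063/107
M: M0=0, M1=-1063/107, M2=2326/107, M3=-1179/107, M4=-178/107, M5=0
seg 0: a=0, c=M0/2=0, d=(M1−M0)/(6·1)=-1063/642, b=Δ0−h0·(2M0+M1)/6=421/642
seg 1: a=-1, c=M1/2=-1063/214, d=(M2−M1)/(6·1)=3389/642, b=Δ1−h1·(2M1+M2)/6=-1384/321
seg 2: a=-5, c=M2/2=1163/107, d=(M3−M2)/(6·1)=-3505/642, b=Δ2−h2·(2M2+M3)/6=1021/642
seg 3: a=2, c=M3/2=-1179/214, d=(M4−M3)/(6·1)=1001/642, b=Δ3−h3·(2M3+M4)/6=2231/321
seg 4: a=5, c=M4/2=-89/107, d=(M5−M4)/(6·2)=89/642, b=Δ4−h4·(2M4+M5)/6=391/642
t_q=15/4 → seg 3, τ=3/4; S=2+2231/321·τ+-1179/214·τ²+1001/642·τ³=65349/13696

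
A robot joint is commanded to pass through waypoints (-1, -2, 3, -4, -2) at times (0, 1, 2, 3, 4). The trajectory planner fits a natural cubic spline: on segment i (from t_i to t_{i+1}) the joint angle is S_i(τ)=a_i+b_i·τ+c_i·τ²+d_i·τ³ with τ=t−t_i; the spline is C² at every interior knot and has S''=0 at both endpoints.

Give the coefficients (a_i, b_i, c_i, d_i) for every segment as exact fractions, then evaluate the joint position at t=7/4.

Δ: Δ0=-1, Δ1=5, Δ2=-7, Δ3=2
row 1: diag=4, rhs=36; c'=1/4, d'=9
row 2: denom=4−1·1/4=15/4; d'=(-72−1·9)/(15/4)=-108/5
row 3: denom=4−1·4/15=56/15; d'=(54−1·-108/5)/(56/15)=81/4
back: M3=81/4
back: M2=-108/5−4/15·81/4=-27
back: M1=9−1/4·-27=63/4
M: M0=0, M1=63/4, M2=-27, M3=81/4, M4=0
seg 0: a=-1, c=M0/2=0, d=(M1−M0)/(6·1)=21/8, b=Δ0−h0·(2M0+M1)/6=-29/8
seg 1: a=-2, c=M1/2=63/8, d=(M2−M1)/(6·1)=-57/8, b=Δ1−h1·(2M1+M2)/6=17/4
seg 2: a=3, c=M2/2=-27/2, d=(M3−M2)/(6·1)=63/8, b=Δ2−h2·(2M2+M3)/6=-11/8
seg 3: a=-4, c=M3/2=81/8, d=(M4−M3)/(6·1)=-27/8, b=Δ3−h3·(2M3+M4)/6=-19/4
t_q=7/4 → seg 1, τ=3/4; S=-2+17/4·τ+63/8·τ²+-57/8·τ³=1337/512

  seg 0: a=-1 b=-29/8 c=0 d=21/8
  seg 1: a=-2 b=17/4 c=63/8 d=-57/8
  seg 2: a=3 b=-11/8 c=-27/2 d=63/8
  seg 3: a=-4 b=-19/4 c=81/8 d=-27/8
S(7/4) = 1337/512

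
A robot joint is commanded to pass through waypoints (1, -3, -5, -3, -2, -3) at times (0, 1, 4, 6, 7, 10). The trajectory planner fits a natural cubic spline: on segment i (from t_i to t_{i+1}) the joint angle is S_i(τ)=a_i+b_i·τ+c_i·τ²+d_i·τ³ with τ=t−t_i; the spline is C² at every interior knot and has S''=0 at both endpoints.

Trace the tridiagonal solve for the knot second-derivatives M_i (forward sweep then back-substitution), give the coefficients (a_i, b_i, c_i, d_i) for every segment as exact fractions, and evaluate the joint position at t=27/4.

  seg 0: a=1 b=-4519/1027 c=0 d=411/1027
  seg 1: a=-3 b=-3286/1027 c=1233/1027 d=-3293/27729
  seg 2: a=-5 b=63/79 c=406/3081 d=-47/3081
  seg 3: a=-3 b=3517/3081 c=124/3081 d=-560/3081
  seg 4: a=-2 b=695/1027 c=-1556/3081 d=1556/27729
S(27/4) = -9029/4108

Δ: Δ0=-4, Δ1=-2/3, Δ2=1, Δ3=1, Δ4=-1/3
row 1: diag=8, rhs=20; c'=3/8, d'=5/2
row 2: denom=10−3·3/8=71/8; d'=(10−3·5/2)/(71/8)=20/71
row 3: denom=6−2·16/71=394/71; d'=(0−2·20/71)/(394/71)=-20/197
row 4: denom=8−1·71/394=3081/394; d'=(-8−1·-20/197)/(3081/394)=-3112/3081
back: M4=-3112/3081
back: M3=-20/197−71/394·-3112/3081=248/3081
back: M2=20/71−16/71·248/3081=812/3081
back: M1=5/2−3/8·812/3081=2466/1027
M: M0=0, M1=2466/1027, M2=812/3081, M3=248/3081, M4=-3112/3081, M5=0
seg 0: a=1, c=M0/2=0, d=(M1−M0)/(6·1)=411/1027, b=Δ0−h0·(2M0+M1)/6=-4519/1027
seg 1: a=-3, c=M1/2=1233/1027, d=(M2−M1)/(6·3)=-3293/27729, b=Δ1−h1·(2M1+M2)/6=-3286/1027
seg 2: a=-5, c=M2/2=406/3081, d=(M3−M2)/(6·2)=-47/3081, b=Δ2−h2·(2M2+M3)/6=63/79
seg 3: a=-3, c=M3/2=124/3081, d=(M4−M3)/(6·1)=-560/3081, b=Δ3−h3·(2M3+M4)/6=3517/3081
seg 4: a=-2, c=M4/2=-1556/3081, d=(M5−M4)/(6·3)=1556/27729, b=Δ4−h4·(2M4+M5)/6=695/1027
t_q=27/4 → seg 3, τ=3/4; S=-3+3517/3081·τ+124/3081·τ²+-560/3081·τ³=-9029/4108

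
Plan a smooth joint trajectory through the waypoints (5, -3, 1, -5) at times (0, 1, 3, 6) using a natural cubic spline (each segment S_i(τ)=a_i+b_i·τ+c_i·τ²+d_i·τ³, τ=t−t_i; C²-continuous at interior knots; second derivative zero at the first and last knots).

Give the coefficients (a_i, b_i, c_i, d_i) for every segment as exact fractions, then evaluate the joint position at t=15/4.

  seg 0: a=5 b=-139/14 c=0 d=27/14
  seg 1: a=-3 b=-29/7 c=81/14 d=-19/14
  seg 2: a=1 b=19/7 c=-33/14 d=11/42
S(15/4) = 233/128

Δ: Δ0=-8, Δ1=2, Δ2=-2
row 1: diag=6, rhs=60; c'=1/3, d'=10
row 2: denom=10−2·1/3=28/3; d'=(-24−2·10)/(28/3)=-33/7
back: M2=-33/7
back: M1=10−1/3·-33/7=81/7
M: M0=0, M1=81/7, M2=-33/7, M3=0
seg 0: a=5, c=M0/2=0, d=(M1−M0)/(6·1)=27/14, b=Δ0−h0·(2M0+M1)/6=-139/14
seg 1: a=-3, c=M1/2=81/14, d=(M2−M1)/(6·2)=-19/14, b=Δ1−h1·(2M1+M2)/6=-29/7
seg 2: a=1, c=M2/2=-33/14, d=(M3−M2)/(6·3)=11/42, b=Δ2−h2·(2M2+M3)/6=19/7
t_q=15/4 → seg 2, τ=3/4; S=1+19/7·τ+-33/14·τ²+11/42·τ³=233/128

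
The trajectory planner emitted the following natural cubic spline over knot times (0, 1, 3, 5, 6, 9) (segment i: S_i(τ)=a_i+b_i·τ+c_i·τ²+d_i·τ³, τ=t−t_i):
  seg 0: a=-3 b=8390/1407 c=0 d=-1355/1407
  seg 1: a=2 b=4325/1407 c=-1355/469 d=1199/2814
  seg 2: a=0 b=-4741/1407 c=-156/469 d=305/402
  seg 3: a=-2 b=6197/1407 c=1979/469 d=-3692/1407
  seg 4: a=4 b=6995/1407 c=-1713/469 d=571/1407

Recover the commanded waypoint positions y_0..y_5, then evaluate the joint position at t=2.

y_0 = S_0(0) = a_0 = -3
y_1 = S_1(0) = a_1 = 2
y_2 = S_2(0) = a_2 = 0
y_3 = S_3(0) = a_3 = -2
y_4 = S_4(0) = a_4 = 4
y_5 = S_4(3) = -3
t_q=2 is in segment 1 (τ=1); S_1(τ)=2449/938

y_0=-3 y_1=2 y_2=0 y_3=-2 y_4=4 y_5=-3
S(2) = 2449/938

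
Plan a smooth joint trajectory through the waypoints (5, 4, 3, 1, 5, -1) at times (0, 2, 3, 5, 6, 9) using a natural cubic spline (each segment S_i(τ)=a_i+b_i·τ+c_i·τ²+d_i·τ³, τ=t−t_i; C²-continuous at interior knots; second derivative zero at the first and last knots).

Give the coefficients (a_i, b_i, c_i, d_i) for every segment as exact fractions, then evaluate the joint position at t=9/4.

  seg 0: a=5 b=-1321/2906 c=0 d=-33/2906
  seg 1: a=4 b=-1717/2906 c=-99/1453 d=-991/2906
  seg 2: a=3 b=-2543/1453 c=-3171/2906 d=4261/5812
  seg 3: a=1 b=3898/1453 c=4806/1453 d=-2892/1453
  seg 4: a=5 b=4834/1453 c=-3870/1453 d=430/1453
S(9/4) = 714681/185984

Δ: Δ0=-1/2, Δ1=-1, Δ2=-1, Δ3=4, Δ4=-2
row 1: diag=6, rhs=-3; c'=1/6, d'=-1/2
row 2: denom=6−1·1/6=35/6; d'=(0−1·-1/2)/(35/6)=3/35
row 3: denom=6−2·12/35=186/35; d'=(30−2·3/35)/(186/35)=174/31
row 4: denom=8−1·35/186=1453/186; d'=(-36−1·174/31)/(1453/186)=-7740/1453
back: M4=-7740/1453
back: M3=174/31−35/186·-7740/1453=9612/1453
back: M2=3/35−12/35·9612/1453=-3171/1453
back: M1=-1/2−1/6·-3171/1453=-198/1453
M: M0=0, M1=-198/1453, M2=-3171/1453, M3=9612/1453, M4=-7740/1453, M5=0
seg 0: a=5, c=M0/2=0, d=(M1−M0)/(6·2)=-33/2906, b=Δ0−h0·(2M0+M1)/6=-1321/2906
seg 1: a=4, c=M1/2=-99/1453, d=(M2−M1)/(6·1)=-991/2906, b=Δ1−h1·(2M1+M2)/6=-1717/2906
seg 2: a=3, c=M2/2=-3171/2906, d=(M3−M2)/(6·2)=4261/5812, b=Δ2−h2·(2M2+M3)/6=-2543/1453
seg 3: a=1, c=M3/2=4806/1453, d=(M4−M3)/(6·1)=-2892/1453, b=Δ3−h3·(2M3+M4)/6=3898/1453
seg 4: a=5, c=M4/2=-3870/1453, d=(M5−M4)/(6·3)=430/1453, b=Δ4−h4·(2M4+M5)/6=4834/1453
t_q=9/4 → seg 1, τ=1/4; S=4+-1717/2906·τ+-99/1453·τ²+-991/2906·τ³=714681/185984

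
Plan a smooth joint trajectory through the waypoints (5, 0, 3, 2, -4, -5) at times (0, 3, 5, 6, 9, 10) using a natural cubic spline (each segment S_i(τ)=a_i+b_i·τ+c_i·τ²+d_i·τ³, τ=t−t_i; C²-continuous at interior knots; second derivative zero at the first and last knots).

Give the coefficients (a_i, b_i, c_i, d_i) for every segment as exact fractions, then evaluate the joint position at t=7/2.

  seg 0: a=5 b=-4409/1500 c=0 d=1909/13500
  seg 1: a=0 b=659/750 c=1909/1500 d=-481/1000
  seg 2: a=3 b=74/375 c=-121/75 d=52/125
  seg 3: a=2 b=-668/375 c=-137/375 d=329/3375
  seg 4: a=-4 b=-503/375 c=64/125 d=-64/375
S(7/2) = 5579/8000

Δ: Δ0=-5/3, Δ1=3/2, Δ2=-1, Δ3=-2, Δ4=-1
row 1: diag=10, rhs=19; c'=1/5, d'=19/10
row 2: denom=6−2·1/5=28/5; d'=(-15−2·19/10)/(28/5)=-47/14
row 3: denom=8−1·5/28=219/28; d'=(-6−1·-47/14)/(219/28)=-74/219
row 4: denom=8−3·28/73=500/73; d'=(6−3·-74/219)/(500/73)=128/125
back: M4=128/125
back: M3=-74/219−28/73·128/125=-274/375
back: M2=-47/14−5/28·-274/375=-242/75
back: M1=19/10−1/5·-242/75=1909/750
M: M0=0, M1=1909/750, M2=-242/75, M3=-274/375, M4=128/125, M5=0
seg 0: a=5, c=M0/2=0, d=(M1−M0)/(6·3)=1909/13500, b=Δ0−h0·(2M0+M1)/6=-4409/1500
seg 1: a=0, c=M1/2=1909/1500, d=(M2−M1)/(6·2)=-481/1000, b=Δ1−h1·(2M1+M2)/6=659/750
seg 2: a=3, c=M2/2=-121/75, d=(M3−M2)/(6·1)=52/125, b=Δ2−h2·(2M2+M3)/6=74/375
seg 3: a=2, c=M3/2=-137/375, d=(M4−M3)/(6·3)=329/3375, b=Δ3−h3·(2M3+M4)/6=-668/375
seg 4: a=-4, c=M4/2=64/125, d=(M5−M4)/(6·1)=-64/375, b=Δ4−h4·(2M4+M5)/6=-503/375
t_q=7/2 → seg 1, τ=1/2; S=0+659/750·τ+1909/1500·τ²+-481/1000·τ³=5579/8000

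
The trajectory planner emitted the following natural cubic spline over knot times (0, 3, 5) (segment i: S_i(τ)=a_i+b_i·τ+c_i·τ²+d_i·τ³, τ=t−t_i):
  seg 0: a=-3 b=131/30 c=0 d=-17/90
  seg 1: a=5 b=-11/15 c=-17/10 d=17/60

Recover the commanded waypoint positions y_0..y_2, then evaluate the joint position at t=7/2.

y_0 = S_0(0) = a_0 = -3
y_1 = S_1(0) = a_1 = 5
y_2 = S_1(2) = -1
t_q=7/2 is in segment 1 (τ=1/2); S_1(τ)=679/160

y_0=-3 y_1=5 y_2=-1
S(7/2) = 679/160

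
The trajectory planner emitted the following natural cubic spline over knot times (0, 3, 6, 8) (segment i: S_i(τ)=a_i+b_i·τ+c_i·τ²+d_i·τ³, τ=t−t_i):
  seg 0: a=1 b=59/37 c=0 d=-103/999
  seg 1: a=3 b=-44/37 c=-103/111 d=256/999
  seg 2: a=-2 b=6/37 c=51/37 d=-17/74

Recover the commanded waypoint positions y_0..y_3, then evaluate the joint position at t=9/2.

y_0=1 y_1=3 y_2=-2 y_3=2
S(9/2) = -1/148

y_0 = S_0(0) = a_0 = 1
y_1 = S_1(0) = a_1 = 3
y_2 = S_2(0) = a_2 = -2
y_3 = S_2(2) = 2
t_q=9/2 is in segment 1 (τ=3/2); S_1(τ)=-1/148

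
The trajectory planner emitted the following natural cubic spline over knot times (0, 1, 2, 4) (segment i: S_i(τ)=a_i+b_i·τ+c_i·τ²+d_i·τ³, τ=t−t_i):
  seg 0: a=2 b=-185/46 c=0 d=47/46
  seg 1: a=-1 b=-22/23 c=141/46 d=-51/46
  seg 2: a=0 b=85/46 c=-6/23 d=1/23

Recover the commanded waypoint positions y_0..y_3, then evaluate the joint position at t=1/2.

y_0 = S_0(0) = a_0 = 2
y_1 = S_1(0) = a_1 = -1
y_2 = S_2(0) = a_2 = 0
y_3 = S_2(2) = 3
t_q=1/2 is in segment 0 (τ=1/2); S_0(τ)=43/368

y_0=2 y_1=-1 y_2=0 y_3=3
S(1/2) = 43/368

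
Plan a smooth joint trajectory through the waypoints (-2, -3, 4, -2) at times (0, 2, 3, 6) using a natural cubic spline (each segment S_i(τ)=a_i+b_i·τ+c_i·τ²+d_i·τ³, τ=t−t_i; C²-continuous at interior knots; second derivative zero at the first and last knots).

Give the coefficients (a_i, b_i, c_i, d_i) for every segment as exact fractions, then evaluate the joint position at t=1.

  seg 0: a=-2 b=-323/94 c=0 d=69/94
  seg 1: a=-3 b=505/94 c=207/47 d=-261/94
  seg 2: a=4 b=275/47 c=-369/94 d=41/94
S(1) = -221/47

Δ: Δ0=-1/2, Δ1=7, Δ2=-2
row 1: diag=6, rhs=45; c'=1/6, d'=15/2
row 2: denom=8−1·1/6=47/6; d'=(-54−1·15/2)/(47/6)=-369/47
back: M2=-369/47
back: M1=15/2−1/6·-369/47=414/47
M: M0=0, M1=414/47, M2=-369/47, M3=0
seg 0: a=-2, c=M0/2=0, d=(M1−M0)/(6·2)=69/94, b=Δ0−h0·(2M0+M1)/6=-323/94
seg 1: a=-3, c=M1/2=207/47, d=(M2−M1)/(6·1)=-261/94, b=Δ1−h1·(2M1+M2)/6=505/94
seg 2: a=4, c=M2/2=-369/94, d=(M3−M2)/(6·3)=41/94, b=Δ2−h2·(2M2+M3)/6=275/47
t_q=1 → seg 0, τ=1; S=-2+-323/94·τ+0·τ²+69/94·τ³=-221/47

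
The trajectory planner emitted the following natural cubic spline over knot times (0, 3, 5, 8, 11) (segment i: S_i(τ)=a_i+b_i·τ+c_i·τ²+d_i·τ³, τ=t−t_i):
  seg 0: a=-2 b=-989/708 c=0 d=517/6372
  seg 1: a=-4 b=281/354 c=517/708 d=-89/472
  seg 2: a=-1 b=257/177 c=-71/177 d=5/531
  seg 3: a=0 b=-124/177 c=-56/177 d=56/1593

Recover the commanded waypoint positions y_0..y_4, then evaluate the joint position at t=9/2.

y_0 = S_0(0) = a_0 = -2
y_1 = S_1(0) = a_1 = -4
y_2 = S_2(0) = a_2 = -1
y_3 = S_3(0) = a_3 = 0
y_4 = S_3(3) = -4
t_q=9/2 is in segment 1 (τ=3/2); S_1(τ)=-6807/3776

y_0=-2 y_1=-4 y_2=-1 y_3=0 y_4=-4
S(9/2) = -6807/3776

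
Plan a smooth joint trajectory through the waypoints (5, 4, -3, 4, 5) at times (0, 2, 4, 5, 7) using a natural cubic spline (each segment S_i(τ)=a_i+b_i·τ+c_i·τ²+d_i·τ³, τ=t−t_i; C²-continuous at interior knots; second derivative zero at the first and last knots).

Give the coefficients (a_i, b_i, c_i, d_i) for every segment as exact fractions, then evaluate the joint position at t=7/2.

Δ: Δ0=-1/2, Δ1=-7/2, Δ2=7, Δ3=1/2
row 1: diag=8, rhs=-18; c'=1/4, d'=-9/4
row 2: denom=6−2·1/4=11/2; d'=(63−2·-9/4)/(11/2)=135/11
row 3: denom=6−1·2/11=64/11; d'=(-39−1·135/11)/(64/11)=-141/16
back: M3=-141/16
back: M2=135/11−2/11·-141/16=111/8
back: M1=-9/4−1/4·111/8=-183/32
M: M0=0, M1=-183/32, M2=111/8, M3=-141/16, M4=0
seg 0: a=5, c=M0/2=0, d=(M1−M0)/(6·2)=-61/128, b=Δ0−h0·(2M0+M1)/6=45/32
seg 1: a=4, c=M1/2=-183/64, d=(M2−M1)/(6·2)=209/128, b=Δ1−h1·(2M1+M2)/6=-69/16
seg 2: a=-3, c=M2/2=111/16, d=(M3−M2)/(6·1)=-121/32, b=Δ2−h2·(2M2+M3)/6=123/32
seg 3: a=4, c=M3/2=-141/32, d=(M4−M3)/(6·2)=47/64, b=Δ3−h3·(2M3+M4)/6=51/8
t_q=7/2 → seg 1, τ=3/2; S=4+-69/16·τ+-183/64·τ²+209/128·τ³=-3473/1024

  seg 0: a=5 b=45/32 c=0 d=-61/128
  seg 1: a=4 b=-69/16 c=-183/64 d=209/128
  seg 2: a=-3 b=123/32 c=111/16 d=-121/32
  seg 3: a=4 b=51/8 c=-141/32 d=47/64
S(7/2) = -3473/1024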